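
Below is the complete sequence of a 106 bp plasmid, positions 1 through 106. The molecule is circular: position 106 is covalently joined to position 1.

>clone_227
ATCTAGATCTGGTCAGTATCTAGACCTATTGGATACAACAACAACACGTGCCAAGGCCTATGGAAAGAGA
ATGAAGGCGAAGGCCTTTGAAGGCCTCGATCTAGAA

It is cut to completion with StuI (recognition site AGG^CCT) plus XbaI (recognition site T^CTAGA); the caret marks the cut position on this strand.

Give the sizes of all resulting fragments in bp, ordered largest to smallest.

StuI sites (AGGCCT) start at positions 54, 81, 91.
StuI cuts after base 3 of each site, so after positions 56, 83, 93.
XbaI sites (TCTAGA) start at positions 2, 19, 100.
XbaI cuts after the first base of each site, so after positions 2, 19, 100.
Combined cut positions: 2, 19, 56, 83, 93, 100.
Circular molecule, 6 cuts → 6 fragments:
  3–19 → 17 bp
  20–56 → 37 bp
  57–83 → 27 bp
  84–93 → 10 bp
  94–100 → 7 bp
  101–106 then 1–2 → 6 + 2 = 8 bp
Sorted largest to smallest: 37, 27, 17, 10, 8, 7 bp.

37, 27, 17, 10, 8, 7 bp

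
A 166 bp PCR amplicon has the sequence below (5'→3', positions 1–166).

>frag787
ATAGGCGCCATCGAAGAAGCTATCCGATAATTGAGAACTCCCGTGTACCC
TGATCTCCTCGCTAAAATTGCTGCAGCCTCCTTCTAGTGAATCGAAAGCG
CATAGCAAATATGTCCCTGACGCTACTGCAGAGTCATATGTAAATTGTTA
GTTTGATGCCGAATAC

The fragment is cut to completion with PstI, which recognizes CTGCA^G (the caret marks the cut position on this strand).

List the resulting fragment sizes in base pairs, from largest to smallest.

PstI sites (CTGCAG) start at positions 71, 126.
PstI cuts after base 5 of each site (before the last base), so after positions 75, 130.
Linear molecule, 2 cuts → 3 fragments:
  1–75 → 75 bp
  76–130 → 55 bp
  131–166 → 36 bp
Sorted largest to smallest: 75, 55, 36 bp.

75, 55, 36 bp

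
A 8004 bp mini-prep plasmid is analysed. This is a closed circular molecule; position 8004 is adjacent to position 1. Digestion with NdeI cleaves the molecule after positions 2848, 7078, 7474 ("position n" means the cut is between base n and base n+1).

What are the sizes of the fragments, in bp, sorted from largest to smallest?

Circular molecule, 3 cuts → 3 fragments:
  7078 − 2848 = 4230 bp
  7474 − 7078 = 396 bp
  wrap: 8004 − 7474 + 2848 = 3378 bp
Sorted largest to smallest: 4230, 3378, 396 bp.

4230, 3378, 396 bp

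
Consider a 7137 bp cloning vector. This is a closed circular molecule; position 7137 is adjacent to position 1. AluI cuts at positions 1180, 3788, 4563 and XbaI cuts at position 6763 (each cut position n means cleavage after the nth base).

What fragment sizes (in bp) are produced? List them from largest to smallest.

Combined cut positions (sorted): 1180, 3788, 4563, 6763.
Circular molecule, 4 cuts → 4 fragments:
  3788 − 1180 = 2608 bp
  4563 − 3788 = 775 bp
  6763 − 4563 = 2200 bp
  wrap: 7137 − 6763 + 1180 = 1554 bp
Sorted largest to smallest: 2608, 2200, 1554, 775 bp.

2608, 2200, 1554, 775 bp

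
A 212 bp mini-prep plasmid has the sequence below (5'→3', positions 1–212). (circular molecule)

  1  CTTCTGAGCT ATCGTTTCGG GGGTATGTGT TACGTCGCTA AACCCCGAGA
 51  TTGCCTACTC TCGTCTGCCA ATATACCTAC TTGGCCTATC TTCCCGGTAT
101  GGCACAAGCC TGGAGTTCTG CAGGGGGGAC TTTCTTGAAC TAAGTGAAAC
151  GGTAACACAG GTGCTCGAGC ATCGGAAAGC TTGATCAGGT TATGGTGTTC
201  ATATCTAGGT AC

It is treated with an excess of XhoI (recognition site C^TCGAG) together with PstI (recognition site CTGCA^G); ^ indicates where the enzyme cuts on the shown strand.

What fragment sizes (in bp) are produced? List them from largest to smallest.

170, 42 bp

The XhoI site (CTCGAG) starts at position 164.
XhoI cuts after the first base of each site, so after position 164.
The PstI site (CTGCAG) starts at position 118.
PstI cuts after base 5 of each site (before the last base), so after position 122.
Combined cut positions: 122, 164.
Circular molecule, 2 cuts → 2 fragments:
  123–164 → 42 bp
  165–212 then 1–122 → 48 + 122 = 170 bp
Sorted largest to smallest: 170, 42 bp.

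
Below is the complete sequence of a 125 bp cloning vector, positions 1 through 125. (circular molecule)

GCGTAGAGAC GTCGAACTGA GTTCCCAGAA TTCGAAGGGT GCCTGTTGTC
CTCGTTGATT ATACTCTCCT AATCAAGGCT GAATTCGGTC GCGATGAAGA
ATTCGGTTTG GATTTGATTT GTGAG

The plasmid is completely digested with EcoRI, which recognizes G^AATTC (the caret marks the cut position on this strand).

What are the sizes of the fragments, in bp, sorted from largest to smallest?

EcoRI sites (GAATTC) start at positions 28, 81, 99.
EcoRI cuts after the first base of each site, so after positions 28, 81, 99.
Circular molecule, 3 cuts → 3 fragments:
  29–81 → 53 bp
  82–99 → 18 bp
  100–125 then 1–28 → 26 + 28 = 54 bp
Sorted largest to smallest: 54, 53, 18 bp.

54, 53, 18 bp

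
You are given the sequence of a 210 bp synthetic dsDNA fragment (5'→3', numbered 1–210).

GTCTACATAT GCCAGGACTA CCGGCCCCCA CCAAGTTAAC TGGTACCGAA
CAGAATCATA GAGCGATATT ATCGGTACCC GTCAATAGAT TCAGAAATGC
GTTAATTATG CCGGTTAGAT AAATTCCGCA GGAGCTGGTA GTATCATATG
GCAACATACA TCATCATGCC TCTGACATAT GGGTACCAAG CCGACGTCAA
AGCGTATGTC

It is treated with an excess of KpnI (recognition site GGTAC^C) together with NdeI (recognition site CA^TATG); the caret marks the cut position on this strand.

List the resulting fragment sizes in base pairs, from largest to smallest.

KpnI sites (GGTACC) start at positions 42, 74, 182.
KpnI cuts after base 5 of each site (before the last base), so after positions 46, 78, 186.
NdeI sites (CATATG) start at positions 6, 145, 176.
NdeI cuts after base 2 of each site, so after positions 7, 146, 177.
Combined cut positions: 7, 46, 78, 146, 177, 186.
Linear molecule, 6 cuts → 7 fragments:
  1–7 → 7 bp
  8–46 → 39 bp
  47–78 → 32 bp
  79–146 → 68 bp
  147–177 → 31 bp
  178–186 → 9 bp
  187–210 → 24 bp
Sorted largest to smallest: 68, 39, 32, 31, 24, 9, 7 bp.

68, 39, 32, 31, 24, 9, 7 bp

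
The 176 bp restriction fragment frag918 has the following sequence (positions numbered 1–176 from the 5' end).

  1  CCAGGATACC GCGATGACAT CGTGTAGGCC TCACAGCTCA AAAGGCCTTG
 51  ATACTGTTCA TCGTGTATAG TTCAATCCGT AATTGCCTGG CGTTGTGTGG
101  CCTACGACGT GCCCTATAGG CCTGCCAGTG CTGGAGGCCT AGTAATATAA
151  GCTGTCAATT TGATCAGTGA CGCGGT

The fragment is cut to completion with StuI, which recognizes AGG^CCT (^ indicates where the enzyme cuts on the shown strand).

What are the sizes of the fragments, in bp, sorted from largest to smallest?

StuI sites (AGGCCT) start at positions 26, 43, 118, 135.
StuI cuts after base 3 of each site, so after positions 28, 45, 120, 137.
Linear molecule, 4 cuts → 5 fragments:
  1–28 → 28 bp
  29–45 → 17 bp
  46–120 → 75 bp
  121–137 → 17 bp
  138–176 → 39 bp
Sorted largest to smallest: 75, 39, 28, 17, 17 bp.

75, 39, 28, 17, 17 bp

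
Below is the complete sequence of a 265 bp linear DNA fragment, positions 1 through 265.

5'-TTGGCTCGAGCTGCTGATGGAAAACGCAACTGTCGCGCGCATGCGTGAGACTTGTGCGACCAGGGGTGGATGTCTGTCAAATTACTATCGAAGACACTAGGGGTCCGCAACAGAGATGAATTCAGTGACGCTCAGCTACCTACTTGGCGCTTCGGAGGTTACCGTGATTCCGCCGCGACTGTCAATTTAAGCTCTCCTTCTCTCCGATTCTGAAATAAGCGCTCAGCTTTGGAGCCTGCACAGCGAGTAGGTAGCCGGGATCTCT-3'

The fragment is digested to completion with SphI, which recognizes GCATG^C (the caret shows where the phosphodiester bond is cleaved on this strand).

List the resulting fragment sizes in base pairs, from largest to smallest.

The SphI site (GCATGC) starts at position 39.
SphI cuts after base 5 of each site (before the last base), so after position 43.
Linear molecule, 1 cut → 2 fragments:
  1–43 → 43 bp
  44–265 → 222 bp
Sorted largest to smallest: 222, 43 bp.

222, 43 bp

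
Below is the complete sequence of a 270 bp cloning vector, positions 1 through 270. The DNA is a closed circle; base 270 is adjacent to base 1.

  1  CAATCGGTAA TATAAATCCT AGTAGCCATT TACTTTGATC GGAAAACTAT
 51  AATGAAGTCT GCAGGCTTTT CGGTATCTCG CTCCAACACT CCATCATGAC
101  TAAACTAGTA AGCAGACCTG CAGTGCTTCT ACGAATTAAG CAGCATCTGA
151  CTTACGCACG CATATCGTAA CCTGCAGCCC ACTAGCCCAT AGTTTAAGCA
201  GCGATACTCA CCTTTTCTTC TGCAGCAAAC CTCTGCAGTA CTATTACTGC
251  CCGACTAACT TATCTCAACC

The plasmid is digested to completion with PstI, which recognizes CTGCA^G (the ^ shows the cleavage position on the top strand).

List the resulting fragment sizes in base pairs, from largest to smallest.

96, 59, 54, 48, 13 bp

PstI sites (CTGCAG) start at positions 59, 118, 172, 220, 233.
PstI cuts after base 5 of each site (before the last base), so after positions 63, 122, 176, 224, 237.
Circular molecule, 5 cuts → 5 fragments:
  64–122 → 59 bp
  123–176 → 54 bp
  177–224 → 48 bp
  225–237 → 13 bp
  238–270 then 1–63 → 33 + 63 = 96 bp
Sorted largest to smallest: 96, 59, 54, 48, 13 bp.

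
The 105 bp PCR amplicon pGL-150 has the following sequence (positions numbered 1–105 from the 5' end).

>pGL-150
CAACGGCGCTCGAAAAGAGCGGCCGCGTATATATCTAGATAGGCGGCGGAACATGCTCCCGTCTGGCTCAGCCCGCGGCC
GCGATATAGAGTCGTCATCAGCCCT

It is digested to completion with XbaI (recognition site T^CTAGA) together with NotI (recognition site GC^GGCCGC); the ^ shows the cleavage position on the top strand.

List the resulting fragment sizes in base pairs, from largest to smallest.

The XbaI site (TCTAGA) starts at position 34.
XbaI cuts after the first base of each site, so after position 34.
NotI sites (GCGGCCGC) start at positions 19, 75.
NotI cuts after base 2 of each site, so after positions 20, 76.
Combined cut positions: 20, 34, 76.
Linear molecule, 3 cuts → 4 fragments:
  1–20 → 20 bp
  21–34 → 14 bp
  35–76 → 42 bp
  77–105 → 29 bp
Sorted largest to smallest: 42, 29, 20, 14 bp.

42, 29, 20, 14 bp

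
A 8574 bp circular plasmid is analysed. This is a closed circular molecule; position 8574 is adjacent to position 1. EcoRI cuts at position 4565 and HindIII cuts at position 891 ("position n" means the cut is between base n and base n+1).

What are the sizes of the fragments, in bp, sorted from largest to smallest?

Combined cut positions (sorted): 891, 4565.
Circular molecule, 2 cuts → 2 fragments:
  4565 − 891 = 3674 bp
  wrap: 8574 − 4565 + 891 = 4900 bp
Sorted largest to smallest: 4900, 3674 bp.

4900, 3674 bp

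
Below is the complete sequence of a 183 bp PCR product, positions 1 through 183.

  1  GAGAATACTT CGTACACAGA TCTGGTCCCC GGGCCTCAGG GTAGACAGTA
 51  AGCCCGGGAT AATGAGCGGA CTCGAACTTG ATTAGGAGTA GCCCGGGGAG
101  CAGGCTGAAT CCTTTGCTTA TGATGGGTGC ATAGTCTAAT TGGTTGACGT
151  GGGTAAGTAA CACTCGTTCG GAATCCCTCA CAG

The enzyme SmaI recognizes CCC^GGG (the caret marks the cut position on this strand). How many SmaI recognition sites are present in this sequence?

CCCGGG occurs starting at positions 28, 53, 92.
SmaI cuts at 3 sites.

3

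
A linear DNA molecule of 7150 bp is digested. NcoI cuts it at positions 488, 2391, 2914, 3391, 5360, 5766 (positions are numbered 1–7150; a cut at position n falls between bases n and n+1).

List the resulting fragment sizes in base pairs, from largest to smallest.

Linear molecule, 6 cuts → 7 fragments:
  488 − 0 = 488 bp
  2391 − 488 = 1903 bp
  2914 − 2391 = 523 bp
  3391 − 2914 = 477 bp
  5360 − 3391 = 1969 bp
  5766 − 5360 = 406 bp
  7150 − 5766 = 1384 bp
Sorted largest to smallest: 1969, 1903, 1384, 523, 488, 477, 406 bp.

1969, 1903, 1384, 523, 488, 477, 406 bp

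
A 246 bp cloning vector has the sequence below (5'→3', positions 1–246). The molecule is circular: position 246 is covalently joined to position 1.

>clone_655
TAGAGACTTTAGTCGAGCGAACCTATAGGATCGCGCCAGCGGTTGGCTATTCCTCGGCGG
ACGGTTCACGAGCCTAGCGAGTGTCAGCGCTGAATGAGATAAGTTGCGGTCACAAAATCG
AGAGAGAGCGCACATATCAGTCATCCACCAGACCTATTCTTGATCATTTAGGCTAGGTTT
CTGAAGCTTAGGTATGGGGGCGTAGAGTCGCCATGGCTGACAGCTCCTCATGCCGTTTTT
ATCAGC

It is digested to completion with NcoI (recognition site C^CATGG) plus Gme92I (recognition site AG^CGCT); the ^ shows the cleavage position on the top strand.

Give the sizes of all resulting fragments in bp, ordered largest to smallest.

124, 122 bp

The NcoI site (CCATGG) starts at position 211.
NcoI cuts after the first base of each site, so after position 211.
The Gme92I site (AGCGCT) starts at position 86.
Gme92I cuts after base 2 of each site, so after position 87.
Combined cut positions: 87, 211.
Circular molecule, 2 cuts → 2 fragments:
  88–211 → 124 bp
  212–246 then 1–87 → 35 + 87 = 122 bp
Sorted largest to smallest: 124, 122 bp.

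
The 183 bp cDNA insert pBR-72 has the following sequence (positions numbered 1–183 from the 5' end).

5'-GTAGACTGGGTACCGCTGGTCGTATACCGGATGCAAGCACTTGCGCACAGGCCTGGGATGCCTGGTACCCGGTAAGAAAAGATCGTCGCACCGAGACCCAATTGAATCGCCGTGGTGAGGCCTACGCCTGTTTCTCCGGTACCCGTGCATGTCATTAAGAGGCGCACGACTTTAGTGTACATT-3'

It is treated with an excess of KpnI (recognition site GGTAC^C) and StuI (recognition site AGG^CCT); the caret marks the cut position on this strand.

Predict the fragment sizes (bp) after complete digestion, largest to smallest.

KpnI sites (GGTACC) start at positions 9, 64, 138.
KpnI cuts after base 5 of each site (before the last base), so after positions 13, 68, 142.
StuI sites (AGGCCT) start at positions 49, 118.
StuI cuts after base 3 of each site, so after positions 51, 120.
Combined cut positions: 13, 51, 68, 120, 142.
Linear molecule, 5 cuts → 6 fragments:
  1–13 → 13 bp
  14–51 → 38 bp
  52–68 → 17 bp
  69–120 → 52 bp
  121–142 → 22 bp
  143–183 → 41 bp
Sorted largest to smallest: 52, 41, 38, 22, 17, 13 bp.

52, 41, 38, 22, 17, 13 bp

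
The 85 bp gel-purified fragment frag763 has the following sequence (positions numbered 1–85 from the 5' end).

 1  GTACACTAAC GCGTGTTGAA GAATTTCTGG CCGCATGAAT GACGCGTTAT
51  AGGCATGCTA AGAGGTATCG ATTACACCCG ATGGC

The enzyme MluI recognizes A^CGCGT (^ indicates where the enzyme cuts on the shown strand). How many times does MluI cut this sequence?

2

ACGCGT occurs starting at positions 9, 42.
MluI cuts at 2 sites.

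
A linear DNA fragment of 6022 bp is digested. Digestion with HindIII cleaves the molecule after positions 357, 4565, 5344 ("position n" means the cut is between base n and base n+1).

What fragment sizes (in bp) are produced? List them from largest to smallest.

4208, 779, 678, 357 bp

Linear molecule, 3 cuts → 4 fragments:
  357 − 0 = 357 bp
  4565 − 357 = 4208 bp
  5344 − 4565 = 779 bp
  6022 − 5344 = 678 bp
Sorted largest to smallest: 4208, 779, 678, 357 bp.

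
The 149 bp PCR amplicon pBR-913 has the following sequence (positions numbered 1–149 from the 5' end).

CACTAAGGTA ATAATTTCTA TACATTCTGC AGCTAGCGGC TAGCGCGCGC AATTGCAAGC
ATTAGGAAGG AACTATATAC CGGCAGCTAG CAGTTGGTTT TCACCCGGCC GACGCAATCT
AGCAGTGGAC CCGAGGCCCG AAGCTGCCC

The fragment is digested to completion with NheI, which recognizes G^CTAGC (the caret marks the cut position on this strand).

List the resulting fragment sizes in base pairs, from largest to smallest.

NheI sites (GCTAGC) start at positions 32, 39, 86.
NheI cuts after the first base of each site, so after positions 32, 39, 86.
Linear molecule, 3 cuts → 4 fragments:
  1–32 → 32 bp
  33–39 → 7 bp
  40–86 → 47 bp
  87–149 → 63 bp
Sorted largest to smallest: 63, 47, 32, 7 bp.

63, 47, 32, 7 bp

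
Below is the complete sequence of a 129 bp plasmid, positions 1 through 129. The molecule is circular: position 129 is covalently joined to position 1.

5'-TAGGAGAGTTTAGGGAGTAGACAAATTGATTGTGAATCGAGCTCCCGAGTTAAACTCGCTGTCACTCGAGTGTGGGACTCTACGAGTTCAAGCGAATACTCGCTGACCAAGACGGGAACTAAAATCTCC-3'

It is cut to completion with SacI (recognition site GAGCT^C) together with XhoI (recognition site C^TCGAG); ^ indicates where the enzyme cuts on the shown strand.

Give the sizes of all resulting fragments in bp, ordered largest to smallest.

107, 22 bp

The SacI site (GAGCTC) starts at position 39.
SacI cuts after base 5 of each site (before the last base), so after position 43.
The XhoI site (CTCGAG) starts at position 65.
XhoI cuts after the first base of each site, so after position 65.
Combined cut positions: 43, 65.
Circular molecule, 2 cuts → 2 fragments:
  44–65 → 22 bp
  66–129 then 1–43 → 64 + 43 = 107 bp
Sorted largest to smallest: 107, 22 bp.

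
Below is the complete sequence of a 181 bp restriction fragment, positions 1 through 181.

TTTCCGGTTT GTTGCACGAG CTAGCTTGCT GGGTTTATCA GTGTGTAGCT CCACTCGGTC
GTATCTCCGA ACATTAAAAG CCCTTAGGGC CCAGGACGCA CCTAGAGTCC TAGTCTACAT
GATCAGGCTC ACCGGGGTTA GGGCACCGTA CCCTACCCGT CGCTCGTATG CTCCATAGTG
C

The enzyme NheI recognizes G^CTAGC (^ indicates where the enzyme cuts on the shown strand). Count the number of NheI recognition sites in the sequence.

1

GCTAGC occurs starting at position 20.
NheI cuts at 1 site.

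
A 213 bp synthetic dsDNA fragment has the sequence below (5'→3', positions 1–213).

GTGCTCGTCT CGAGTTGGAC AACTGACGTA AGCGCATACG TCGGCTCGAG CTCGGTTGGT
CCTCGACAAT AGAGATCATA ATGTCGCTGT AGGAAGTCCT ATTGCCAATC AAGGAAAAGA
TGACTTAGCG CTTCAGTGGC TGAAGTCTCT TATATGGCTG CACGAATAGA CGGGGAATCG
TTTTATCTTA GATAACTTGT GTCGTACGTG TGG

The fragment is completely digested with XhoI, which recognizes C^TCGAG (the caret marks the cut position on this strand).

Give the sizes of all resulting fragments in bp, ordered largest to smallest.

168, 36, 9 bp

XhoI sites (CTCGAG) start at positions 9, 45.
XhoI cuts after the first base of each site, so after positions 9, 45.
Linear molecule, 2 cuts → 3 fragments:
  1–9 → 9 bp
  10–45 → 36 bp
  46–213 → 168 bp
Sorted largest to smallest: 168, 36, 9 bp.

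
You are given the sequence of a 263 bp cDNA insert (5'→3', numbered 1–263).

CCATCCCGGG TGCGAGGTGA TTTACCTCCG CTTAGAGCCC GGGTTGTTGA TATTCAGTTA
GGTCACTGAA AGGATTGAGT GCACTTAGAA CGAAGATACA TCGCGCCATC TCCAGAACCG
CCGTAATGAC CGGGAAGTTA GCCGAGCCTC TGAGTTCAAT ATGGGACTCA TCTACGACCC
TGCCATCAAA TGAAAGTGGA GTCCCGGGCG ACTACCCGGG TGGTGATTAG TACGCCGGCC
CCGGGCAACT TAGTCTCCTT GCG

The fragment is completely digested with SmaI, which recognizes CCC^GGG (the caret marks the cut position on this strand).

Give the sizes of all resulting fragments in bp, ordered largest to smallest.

165, 33, 25, 21, 12, 7 bp

SmaI sites (CCCGGG) start at positions 5, 38, 203, 215, 240.
SmaI cuts after base 3 of each site, so after positions 7, 40, 205, 217, 242.
Linear molecule, 5 cuts → 6 fragments:
  1–7 → 7 bp
  8–40 → 33 bp
  41–205 → 165 bp
  206–217 → 12 bp
  218–242 → 25 bp
  243–263 → 21 bp
Sorted largest to smallest: 165, 33, 25, 21, 12, 7 bp.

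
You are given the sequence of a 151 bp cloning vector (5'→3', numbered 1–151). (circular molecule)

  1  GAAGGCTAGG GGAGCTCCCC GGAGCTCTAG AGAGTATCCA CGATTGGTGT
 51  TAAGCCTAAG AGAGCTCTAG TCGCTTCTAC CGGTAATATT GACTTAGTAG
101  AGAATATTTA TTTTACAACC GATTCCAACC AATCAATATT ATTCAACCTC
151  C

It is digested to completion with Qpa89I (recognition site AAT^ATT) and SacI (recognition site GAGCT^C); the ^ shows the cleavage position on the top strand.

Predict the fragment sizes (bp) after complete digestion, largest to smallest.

40, 32, 30, 21, 18, 10 bp

Qpa89I sites (AATATT) start at positions 85, 103, 135.
Qpa89I cuts after base 3 of each site, so after positions 87, 105, 137.
SacI sites (GAGCTC) start at positions 12, 22, 62.
SacI cuts after base 5 of each site (before the last base), so after positions 16, 26, 66.
Combined cut positions: 16, 26, 66, 87, 105, 137.
Circular molecule, 6 cuts → 6 fragments:
  17–26 → 10 bp
  27–66 → 40 bp
  67–87 → 21 bp
  88–105 → 18 bp
  106–137 → 32 bp
  138–151 then 1–16 → 14 + 16 = 30 bp
Sorted largest to smallest: 40, 32, 30, 21, 18, 10 bp.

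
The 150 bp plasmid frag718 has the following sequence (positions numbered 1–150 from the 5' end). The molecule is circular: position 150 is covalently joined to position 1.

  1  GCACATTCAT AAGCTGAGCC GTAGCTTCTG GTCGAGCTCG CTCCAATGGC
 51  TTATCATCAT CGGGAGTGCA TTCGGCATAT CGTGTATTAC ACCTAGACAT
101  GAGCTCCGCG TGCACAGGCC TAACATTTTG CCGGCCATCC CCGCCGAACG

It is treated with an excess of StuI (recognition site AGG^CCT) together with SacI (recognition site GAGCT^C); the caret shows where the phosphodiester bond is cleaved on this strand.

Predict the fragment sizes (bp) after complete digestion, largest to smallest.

The StuI site (AGGCCT) starts at position 116.
StuI cuts after base 3 of each site, so after position 118.
SacI sites (GAGCTC) start at positions 34, 101.
SacI cuts after base 5 of each site (before the last base), so after positions 38, 105.
Combined cut positions: 38, 105, 118.
Circular molecule, 3 cuts → 3 fragments:
  39–105 → 67 bp
  106–118 → 13 bp
  119–150 then 1–38 → 32 + 38 = 70 bp
Sorted largest to smallest: 70, 67, 13 bp.

70, 67, 13 bp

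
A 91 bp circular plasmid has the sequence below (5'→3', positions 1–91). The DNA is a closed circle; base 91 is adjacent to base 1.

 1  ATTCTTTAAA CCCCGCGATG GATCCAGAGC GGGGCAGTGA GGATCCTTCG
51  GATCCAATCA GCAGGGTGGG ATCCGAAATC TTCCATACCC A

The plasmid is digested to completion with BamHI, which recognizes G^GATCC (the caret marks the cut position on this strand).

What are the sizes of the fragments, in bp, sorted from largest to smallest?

BamHI sites (GGATCC) start at positions 20, 41, 50, 69.
BamHI cuts after the first base of each site, so after positions 20, 41, 50, 69.
Circular molecule, 4 cuts → 4 fragments:
  21–41 → 21 bp
  42–50 → 9 bp
  51–69 → 19 bp
  70–91 then 1–20 → 22 + 20 = 42 bp
Sorted largest to smallest: 42, 21, 19, 9 bp.

42, 21, 19, 9 bp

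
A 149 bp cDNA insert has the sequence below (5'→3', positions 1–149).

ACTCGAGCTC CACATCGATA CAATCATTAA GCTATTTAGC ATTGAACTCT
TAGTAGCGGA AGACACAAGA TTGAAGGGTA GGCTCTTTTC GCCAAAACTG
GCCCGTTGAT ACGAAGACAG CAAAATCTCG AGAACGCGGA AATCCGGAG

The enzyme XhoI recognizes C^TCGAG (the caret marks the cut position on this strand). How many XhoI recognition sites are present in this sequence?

CTCGAG occurs starting at positions 2, 127.
XhoI cuts at 2 sites.

2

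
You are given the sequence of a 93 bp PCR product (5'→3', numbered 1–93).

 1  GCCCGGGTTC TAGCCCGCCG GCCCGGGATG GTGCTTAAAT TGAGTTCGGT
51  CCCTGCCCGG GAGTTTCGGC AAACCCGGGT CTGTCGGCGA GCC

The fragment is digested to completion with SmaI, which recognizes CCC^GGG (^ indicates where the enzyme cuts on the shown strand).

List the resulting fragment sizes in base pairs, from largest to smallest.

34, 20, 18, 17, 4 bp

SmaI sites (CCCGGG) start at positions 2, 22, 56, 74.
SmaI cuts after base 3 of each site, so after positions 4, 24, 58, 76.
Linear molecule, 4 cuts → 5 fragments:
  1–4 → 4 bp
  5–24 → 20 bp
  25–58 → 34 bp
  59–76 → 18 bp
  77–93 → 17 bp
Sorted largest to smallest: 34, 20, 18, 17, 4 bp.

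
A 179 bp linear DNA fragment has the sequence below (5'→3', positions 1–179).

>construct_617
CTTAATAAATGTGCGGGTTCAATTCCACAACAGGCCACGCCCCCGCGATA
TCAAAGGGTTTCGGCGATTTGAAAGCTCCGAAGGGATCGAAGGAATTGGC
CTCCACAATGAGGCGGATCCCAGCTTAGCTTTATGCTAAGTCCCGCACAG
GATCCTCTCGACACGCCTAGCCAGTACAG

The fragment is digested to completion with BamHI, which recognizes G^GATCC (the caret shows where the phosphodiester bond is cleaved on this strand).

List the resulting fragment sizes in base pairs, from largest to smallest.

115, 35, 29 bp

BamHI sites (GGATCC) start at positions 115, 150.
BamHI cuts after the first base of each site, so after positions 115, 150.
Linear molecule, 2 cuts → 3 fragments:
  1–115 → 115 bp
  116–150 → 35 bp
  151–179 → 29 bp
Sorted largest to smallest: 115, 35, 29 bp.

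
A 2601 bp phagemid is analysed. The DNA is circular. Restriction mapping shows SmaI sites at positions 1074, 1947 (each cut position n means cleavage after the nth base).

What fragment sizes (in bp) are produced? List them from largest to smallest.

Circular molecule, 2 cuts → 2 fragments:
  1947 − 1074 = 873 bp
  wrap: 2601 − 1947 + 1074 = 1728 bp
Sorted largest to smallest: 1728, 873 bp.

1728, 873 bp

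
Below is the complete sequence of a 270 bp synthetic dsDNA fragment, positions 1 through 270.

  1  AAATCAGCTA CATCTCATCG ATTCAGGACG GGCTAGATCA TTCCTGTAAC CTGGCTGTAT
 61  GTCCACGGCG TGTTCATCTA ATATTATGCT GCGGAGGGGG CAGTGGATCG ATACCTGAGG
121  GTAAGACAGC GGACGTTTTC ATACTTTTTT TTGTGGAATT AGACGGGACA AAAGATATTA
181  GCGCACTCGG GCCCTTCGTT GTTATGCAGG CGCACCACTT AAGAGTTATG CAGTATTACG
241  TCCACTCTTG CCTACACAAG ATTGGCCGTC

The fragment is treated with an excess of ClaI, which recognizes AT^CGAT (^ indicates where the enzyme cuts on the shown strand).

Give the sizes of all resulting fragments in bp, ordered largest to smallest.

162, 90, 18 bp

ClaI sites (ATCGAT) start at positions 17, 107.
ClaI cuts after base 2 of each site, so after positions 18, 108.
Linear molecule, 2 cuts → 3 fragments:
  1–18 → 18 bp
  19–108 → 90 bp
  109–270 → 162 bp
Sorted largest to smallest: 162, 90, 18 bp.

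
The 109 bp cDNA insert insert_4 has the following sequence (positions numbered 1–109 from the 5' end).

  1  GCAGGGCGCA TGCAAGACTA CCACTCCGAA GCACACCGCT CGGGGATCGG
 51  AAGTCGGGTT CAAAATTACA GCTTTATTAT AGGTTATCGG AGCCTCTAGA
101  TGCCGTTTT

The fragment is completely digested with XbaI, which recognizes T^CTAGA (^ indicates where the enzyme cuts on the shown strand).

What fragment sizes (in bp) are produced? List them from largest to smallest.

95, 14 bp

The XbaI site (TCTAGA) starts at position 95.
XbaI cuts after the first base of each site, so after position 95.
Linear molecule, 1 cut → 2 fragments:
  1–95 → 95 bp
  96–109 → 14 bp
Sorted largest to smallest: 95, 14 bp.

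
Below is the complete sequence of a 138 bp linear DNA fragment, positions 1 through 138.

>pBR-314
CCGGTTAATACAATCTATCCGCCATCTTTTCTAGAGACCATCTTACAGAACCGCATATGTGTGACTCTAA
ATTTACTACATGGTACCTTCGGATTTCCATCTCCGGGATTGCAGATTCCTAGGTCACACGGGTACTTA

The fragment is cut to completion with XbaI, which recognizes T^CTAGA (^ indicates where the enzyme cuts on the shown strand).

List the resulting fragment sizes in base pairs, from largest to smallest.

The XbaI site (TCTAGA) starts at position 30.
XbaI cuts after the first base of each site, so after position 30.
Linear molecule, 1 cut → 2 fragments:
  1–30 → 30 bp
  31–138 → 108 bp
Sorted largest to smallest: 108, 30 bp.

108, 30 bp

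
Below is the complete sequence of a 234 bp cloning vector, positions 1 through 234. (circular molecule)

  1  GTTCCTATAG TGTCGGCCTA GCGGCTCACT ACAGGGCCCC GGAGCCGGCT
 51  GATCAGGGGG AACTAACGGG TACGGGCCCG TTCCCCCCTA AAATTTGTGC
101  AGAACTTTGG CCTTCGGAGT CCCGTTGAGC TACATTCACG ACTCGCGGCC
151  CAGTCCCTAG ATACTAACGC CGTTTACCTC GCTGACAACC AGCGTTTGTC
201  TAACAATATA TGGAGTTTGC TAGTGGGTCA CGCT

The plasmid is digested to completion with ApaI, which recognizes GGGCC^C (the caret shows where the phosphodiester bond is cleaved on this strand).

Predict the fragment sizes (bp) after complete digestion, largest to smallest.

ApaI sites (GGGCCC) start at positions 34, 74.
ApaI cuts after base 5 of each site (before the last base), so after positions 38, 78.
Circular molecule, 2 cuts → 2 fragments:
  39–78 → 40 bp
  79–234 then 1–38 → 156 + 38 = 194 bp
Sorted largest to smallest: 194, 40 bp.

194, 40 bp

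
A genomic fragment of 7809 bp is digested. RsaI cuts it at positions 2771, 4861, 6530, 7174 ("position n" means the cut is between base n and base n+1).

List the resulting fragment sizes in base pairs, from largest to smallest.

2771, 2090, 1669, 644, 635 bp

Linear molecule, 4 cuts → 5 fragments:
  2771 − 0 = 2771 bp
  4861 − 2771 = 2090 bp
  6530 − 4861 = 1669 bp
  7174 − 6530 = 644 bp
  7809 − 7174 = 635 bp
Sorted largest to smallest: 2771, 2090, 1669, 644, 635 bp.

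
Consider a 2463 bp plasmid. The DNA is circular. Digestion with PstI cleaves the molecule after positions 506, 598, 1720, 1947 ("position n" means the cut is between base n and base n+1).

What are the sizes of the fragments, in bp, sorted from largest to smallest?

1122, 1022, 227, 92 bp

Circular molecule, 4 cuts → 4 fragments:
  598 − 506 = 92 bp
  1720 − 598 = 1122 bp
  1947 − 1720 = 227 bp
  wrap: 2463 − 1947 + 506 = 1022 bp
Sorted largest to smallest: 1122, 1022, 227, 92 bp.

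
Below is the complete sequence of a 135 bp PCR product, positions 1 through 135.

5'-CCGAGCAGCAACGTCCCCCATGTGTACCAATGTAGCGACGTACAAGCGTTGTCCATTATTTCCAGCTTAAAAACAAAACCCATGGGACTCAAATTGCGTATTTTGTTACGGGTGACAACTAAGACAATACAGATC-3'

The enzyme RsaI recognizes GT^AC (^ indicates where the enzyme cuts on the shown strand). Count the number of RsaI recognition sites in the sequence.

2

GTAC occurs starting at positions 24, 40.
RsaI cuts at 2 sites.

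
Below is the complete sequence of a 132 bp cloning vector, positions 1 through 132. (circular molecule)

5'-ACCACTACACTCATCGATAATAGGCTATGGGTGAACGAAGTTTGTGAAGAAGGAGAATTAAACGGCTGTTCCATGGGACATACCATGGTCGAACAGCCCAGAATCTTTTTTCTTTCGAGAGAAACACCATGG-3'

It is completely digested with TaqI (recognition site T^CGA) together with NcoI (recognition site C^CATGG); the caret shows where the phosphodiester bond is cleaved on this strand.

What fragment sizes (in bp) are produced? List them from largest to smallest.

57, 26, 19, 12, 12, 6 bp

TaqI sites (TCGA) start at positions 14, 89, 115.
TaqI cuts after the first base of each site, so after positions 14, 89, 115.
NcoI sites (CCATGG) start at positions 71, 83, 127.
NcoI cuts after the first base of each site, so after positions 71, 83, 127.
Combined cut positions: 14, 71, 83, 89, 115, 127.
Circular molecule, 6 cuts → 6 fragments:
  15–71 → 57 bp
  72–83 → 12 bp
  84–89 → 6 bp
  90–115 → 26 bp
  116–127 → 12 bp
  128–132 then 1–14 → 5 + 14 = 19 bp
Sorted largest to smallest: 57, 26, 19, 12, 12, 6 bp.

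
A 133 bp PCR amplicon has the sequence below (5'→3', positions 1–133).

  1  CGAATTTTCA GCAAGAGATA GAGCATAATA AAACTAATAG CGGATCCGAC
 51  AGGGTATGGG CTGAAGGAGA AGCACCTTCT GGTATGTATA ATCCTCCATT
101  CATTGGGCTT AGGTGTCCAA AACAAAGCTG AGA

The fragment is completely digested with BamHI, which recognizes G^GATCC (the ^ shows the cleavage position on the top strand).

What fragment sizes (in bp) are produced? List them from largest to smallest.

91, 42 bp

The BamHI site (GGATCC) starts at position 42.
BamHI cuts after the first base of each site, so after position 42.
Linear molecule, 1 cut → 2 fragments:
  1–42 → 42 bp
  43–133 → 91 bp
Sorted largest to smallest: 91, 42 bp.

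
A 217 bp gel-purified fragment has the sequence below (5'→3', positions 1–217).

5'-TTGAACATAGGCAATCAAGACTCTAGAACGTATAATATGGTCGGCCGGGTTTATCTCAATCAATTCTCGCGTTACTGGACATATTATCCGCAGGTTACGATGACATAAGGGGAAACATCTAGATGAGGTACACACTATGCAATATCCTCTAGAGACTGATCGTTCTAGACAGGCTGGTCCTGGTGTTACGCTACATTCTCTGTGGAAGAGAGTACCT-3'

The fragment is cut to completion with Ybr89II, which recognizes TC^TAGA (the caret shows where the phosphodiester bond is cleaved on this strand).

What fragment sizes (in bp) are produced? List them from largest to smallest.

96, 52, 30, 23, 16 bp

Ybr89II sites (TCTAGA) start at positions 22, 118, 148, 164.
Ybr89II cuts after base 2 of each site, so after positions 23, 119, 149, 165.
Linear molecule, 4 cuts → 5 fragments:
  1–23 → 23 bp
  24–119 → 96 bp
  120–149 → 30 bp
  150–165 → 16 bp
  166–217 → 52 bp
Sorted largest to smallest: 96, 52, 30, 23, 16 bp.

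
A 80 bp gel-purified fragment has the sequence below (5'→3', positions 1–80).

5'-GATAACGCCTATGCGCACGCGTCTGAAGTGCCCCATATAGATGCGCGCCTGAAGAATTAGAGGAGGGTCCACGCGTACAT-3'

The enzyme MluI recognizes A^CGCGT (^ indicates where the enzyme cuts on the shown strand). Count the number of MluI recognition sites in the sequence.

ACGCGT occurs starting at positions 17, 71.
MluI cuts at 2 sites.

2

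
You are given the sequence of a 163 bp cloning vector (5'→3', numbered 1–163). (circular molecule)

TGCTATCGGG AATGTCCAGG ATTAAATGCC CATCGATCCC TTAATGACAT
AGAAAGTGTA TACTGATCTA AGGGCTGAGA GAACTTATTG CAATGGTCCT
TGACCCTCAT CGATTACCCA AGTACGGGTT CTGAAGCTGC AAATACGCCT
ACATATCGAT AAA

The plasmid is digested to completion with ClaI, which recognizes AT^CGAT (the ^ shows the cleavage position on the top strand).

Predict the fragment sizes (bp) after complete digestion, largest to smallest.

77, 46, 40 bp

ClaI sites (ATCGAT) start at positions 32, 109, 155.
ClaI cuts after base 2 of each site, so after positions 33, 110, 156.
Circular molecule, 3 cuts → 3 fragments:
  34–110 → 77 bp
  111–156 → 46 bp
  157–163 then 1–33 → 7 + 33 = 40 bp
Sorted largest to smallest: 77, 46, 40 bp.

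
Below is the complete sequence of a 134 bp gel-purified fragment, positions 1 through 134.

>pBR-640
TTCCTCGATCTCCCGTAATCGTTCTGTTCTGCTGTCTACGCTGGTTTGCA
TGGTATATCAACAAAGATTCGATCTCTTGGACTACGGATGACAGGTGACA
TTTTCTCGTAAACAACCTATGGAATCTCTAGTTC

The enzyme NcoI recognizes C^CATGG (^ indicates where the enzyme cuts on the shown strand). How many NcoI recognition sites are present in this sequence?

0

No occurrence of CCATGG is present in the sequence.
NcoI does not cut: 0 sites.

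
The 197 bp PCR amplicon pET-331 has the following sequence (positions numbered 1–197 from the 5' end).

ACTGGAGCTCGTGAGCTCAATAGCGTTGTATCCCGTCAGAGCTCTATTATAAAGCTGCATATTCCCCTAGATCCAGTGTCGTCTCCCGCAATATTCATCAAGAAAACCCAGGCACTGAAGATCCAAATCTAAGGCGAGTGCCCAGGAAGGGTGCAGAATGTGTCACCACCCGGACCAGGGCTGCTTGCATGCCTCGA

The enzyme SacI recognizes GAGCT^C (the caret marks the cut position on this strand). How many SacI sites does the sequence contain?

GAGCTC occurs starting at positions 5, 13, 39.
SacI cuts at 3 sites.

3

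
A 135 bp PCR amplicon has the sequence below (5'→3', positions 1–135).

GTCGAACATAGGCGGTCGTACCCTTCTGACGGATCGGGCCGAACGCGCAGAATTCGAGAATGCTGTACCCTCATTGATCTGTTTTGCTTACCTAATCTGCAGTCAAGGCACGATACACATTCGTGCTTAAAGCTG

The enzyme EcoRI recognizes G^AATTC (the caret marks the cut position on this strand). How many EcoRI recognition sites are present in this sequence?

1

GAATTC occurs starting at position 50.
EcoRI cuts at 1 site.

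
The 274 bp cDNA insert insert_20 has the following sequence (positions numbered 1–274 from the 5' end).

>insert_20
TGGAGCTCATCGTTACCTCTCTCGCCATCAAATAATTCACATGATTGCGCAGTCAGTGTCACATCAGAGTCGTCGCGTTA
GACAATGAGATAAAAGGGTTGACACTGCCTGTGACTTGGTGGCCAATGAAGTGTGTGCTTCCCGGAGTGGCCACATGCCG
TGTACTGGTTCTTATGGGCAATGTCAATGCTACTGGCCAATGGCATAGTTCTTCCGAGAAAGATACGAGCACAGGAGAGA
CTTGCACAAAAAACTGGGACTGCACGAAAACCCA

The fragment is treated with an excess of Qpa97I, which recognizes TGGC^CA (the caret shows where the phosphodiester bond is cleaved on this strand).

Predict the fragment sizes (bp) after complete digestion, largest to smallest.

Qpa97I sites (TGGCCA) start at positions 120, 148, 194.
Qpa97I cuts after base 4 of each site, so after positions 123, 151, 197.
Linear molecule, 3 cuts → 4 fragments:
  1–123 → 123 bp
  124–151 → 28 bp
  152–197 → 46 bp
  198–274 → 77 bp
Sorted largest to smallest: 123, 77, 46, 28 bp.

123, 77, 46, 28 bp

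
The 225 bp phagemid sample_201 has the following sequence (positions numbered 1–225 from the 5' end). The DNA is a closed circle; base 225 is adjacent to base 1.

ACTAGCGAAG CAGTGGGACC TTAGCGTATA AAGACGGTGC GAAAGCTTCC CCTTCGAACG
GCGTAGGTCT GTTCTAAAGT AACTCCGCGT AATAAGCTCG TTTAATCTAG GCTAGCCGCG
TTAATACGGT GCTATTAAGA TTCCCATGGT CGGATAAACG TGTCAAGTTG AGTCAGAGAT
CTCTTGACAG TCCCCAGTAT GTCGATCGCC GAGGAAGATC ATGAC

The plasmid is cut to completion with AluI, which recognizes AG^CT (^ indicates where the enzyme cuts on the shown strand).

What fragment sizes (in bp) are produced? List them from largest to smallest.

AluI sites (AGCT) start at positions 44, 95.
AluI cuts after base 2 of each site, so after positions 45, 96.
Circular molecule, 2 cuts → 2 fragments:
  46–96 → 51 bp
  97–225 then 1–45 → 129 + 45 = 174 bp
Sorted largest to smallest: 174, 51 bp.

174, 51 bp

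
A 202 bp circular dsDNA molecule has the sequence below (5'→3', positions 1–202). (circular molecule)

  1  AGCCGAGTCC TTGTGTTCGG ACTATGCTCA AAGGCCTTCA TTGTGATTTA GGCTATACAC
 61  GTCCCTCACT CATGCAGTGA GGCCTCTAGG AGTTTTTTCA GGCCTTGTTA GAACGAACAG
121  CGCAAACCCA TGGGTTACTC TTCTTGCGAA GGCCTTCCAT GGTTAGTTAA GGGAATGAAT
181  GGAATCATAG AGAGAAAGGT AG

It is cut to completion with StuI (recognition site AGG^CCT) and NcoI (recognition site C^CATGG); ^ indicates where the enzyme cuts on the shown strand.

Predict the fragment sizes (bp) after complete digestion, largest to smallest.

79, 48, 26, 24, 20, 5 bp

StuI sites (AGGCCT) start at positions 32, 80, 100, 150.
StuI cuts after base 3 of each site, so after positions 34, 82, 102, 152.
NcoI sites (CCATGG) start at positions 128, 157.
NcoI cuts after the first base of each site, so after positions 128, 157.
Combined cut positions: 34, 82, 102, 128, 152, 157.
Circular molecule, 6 cuts → 6 fragments:
  35–82 → 48 bp
  83–102 → 20 bp
  103–128 → 26 bp
  129–152 → 24 bp
  153–157 → 5 bp
  158–202 then 1–34 → 45 + 34 = 79 bp
Sorted largest to smallest: 79, 48, 26, 24, 20, 5 bp.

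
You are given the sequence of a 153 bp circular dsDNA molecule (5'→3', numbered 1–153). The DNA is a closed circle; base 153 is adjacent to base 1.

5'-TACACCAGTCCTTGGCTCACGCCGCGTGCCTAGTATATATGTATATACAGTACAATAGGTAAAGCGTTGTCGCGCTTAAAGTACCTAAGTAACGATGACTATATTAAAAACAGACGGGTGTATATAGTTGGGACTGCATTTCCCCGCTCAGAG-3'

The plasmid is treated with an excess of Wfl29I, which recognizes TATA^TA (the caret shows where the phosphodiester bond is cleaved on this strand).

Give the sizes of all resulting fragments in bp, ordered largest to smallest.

Wfl29I sites (TATATA) start at positions 34, 42, 121.
Wfl29I cuts after base 4 of each site, so after positions 37, 45, 124.
Circular molecule, 3 cuts → 3 fragments:
  38–45 → 8 bp
  46–124 → 79 bp
  125–153 then 1–37 → 29 + 37 = 66 bp
Sorted largest to smallest: 79, 66, 8 bp.

79, 66, 8 bp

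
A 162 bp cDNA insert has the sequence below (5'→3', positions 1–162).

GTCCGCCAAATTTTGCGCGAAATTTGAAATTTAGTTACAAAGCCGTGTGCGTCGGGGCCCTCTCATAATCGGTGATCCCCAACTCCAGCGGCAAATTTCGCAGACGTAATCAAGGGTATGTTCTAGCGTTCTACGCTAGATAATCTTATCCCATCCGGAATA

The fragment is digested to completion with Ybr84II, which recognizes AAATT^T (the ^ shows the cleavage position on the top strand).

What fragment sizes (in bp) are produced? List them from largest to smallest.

66, 65, 12, 12, 7 bp

Ybr84II sites (AAATTT) start at positions 8, 20, 27, 93.
Ybr84II cuts after base 5 of each site (before the last base), so after positions 12, 24, 31, 97.
Linear molecule, 4 cuts → 5 fragments:
  1–12 → 12 bp
  13–24 → 12 bp
  25–31 → 7 bp
  32–97 → 66 bp
  98–162 → 65 bp
Sorted largest to smallest: 66, 65, 12, 12, 7 bp.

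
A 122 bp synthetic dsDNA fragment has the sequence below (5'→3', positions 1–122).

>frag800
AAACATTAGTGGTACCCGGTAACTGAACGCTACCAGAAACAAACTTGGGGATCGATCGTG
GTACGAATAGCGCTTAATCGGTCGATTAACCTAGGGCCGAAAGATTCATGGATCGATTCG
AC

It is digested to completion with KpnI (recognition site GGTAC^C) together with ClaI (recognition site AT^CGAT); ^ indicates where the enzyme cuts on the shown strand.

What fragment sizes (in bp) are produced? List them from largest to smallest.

61, 37, 15, 9 bp

The KpnI site (GGTACC) starts at position 11.
KpnI cuts after base 5 of each site (before the last base), so after position 15.
ClaI sites (ATCGAT) start at positions 51, 112.
ClaI cuts after base 2 of each site, so after positions 52, 113.
Combined cut positions: 15, 52, 113.
Linear molecule, 3 cuts → 4 fragments:
  1–15 → 15 bp
  16–52 → 37 bp
  53–113 → 61 bp
  114–122 → 9 bp
Sorted largest to smallest: 61, 37, 15, 9 bp.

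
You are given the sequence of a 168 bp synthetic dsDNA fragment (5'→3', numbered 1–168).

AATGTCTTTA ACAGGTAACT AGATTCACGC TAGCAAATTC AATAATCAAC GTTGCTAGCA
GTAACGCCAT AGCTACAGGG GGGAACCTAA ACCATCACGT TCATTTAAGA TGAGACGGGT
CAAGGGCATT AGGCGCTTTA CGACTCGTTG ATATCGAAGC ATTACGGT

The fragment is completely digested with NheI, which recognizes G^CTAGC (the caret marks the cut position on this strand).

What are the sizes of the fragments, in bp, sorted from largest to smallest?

114, 29, 25 bp

NheI sites (GCTAGC) start at positions 29, 54.
NheI cuts after the first base of each site, so after positions 29, 54.
Linear molecule, 2 cuts → 3 fragments:
  1–29 → 29 bp
  30–54 → 25 bp
  55–168 → 114 bp
Sorted largest to smallest: 114, 29, 25 bp.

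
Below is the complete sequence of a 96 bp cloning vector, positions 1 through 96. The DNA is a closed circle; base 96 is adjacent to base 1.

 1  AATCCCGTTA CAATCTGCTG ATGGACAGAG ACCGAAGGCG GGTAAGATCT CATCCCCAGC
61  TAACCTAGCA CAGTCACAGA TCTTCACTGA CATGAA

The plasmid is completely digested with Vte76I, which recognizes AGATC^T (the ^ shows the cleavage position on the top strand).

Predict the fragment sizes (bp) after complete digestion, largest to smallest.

Vte76I sites (AGATCT) start at positions 45, 78.
Vte76I cuts after base 5 of each site (before the last base), so after positions 49, 82.
Circular molecule, 2 cuts → 2 fragments:
  50–82 → 33 bp
  83–96 then 1–49 → 14 + 49 = 63 bp
Sorted largest to smallest: 63, 33 bp.

63, 33 bp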